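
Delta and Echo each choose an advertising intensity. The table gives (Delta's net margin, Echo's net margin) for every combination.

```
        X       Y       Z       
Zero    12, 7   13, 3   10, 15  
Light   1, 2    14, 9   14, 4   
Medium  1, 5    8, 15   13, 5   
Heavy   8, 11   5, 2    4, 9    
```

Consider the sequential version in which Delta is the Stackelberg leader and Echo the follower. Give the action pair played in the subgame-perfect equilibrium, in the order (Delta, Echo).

(Light, Y)

Echo best-responds to each possible Delta move:
- Zero: Echo compares 7, 3, 15 and picks Z; Delta would get 10.
- Light: Echo compares 2, 9, 4 and picks Y; Delta would get 14.
- Medium: Echo compares 5, 15, 5 and picks Y; Delta would get 8.
- Heavy: Echo compares 11, 2, 9 and picks X; Delta would get 8.
Maximizing over 10, 14, 8, 8, Delta chooses Light. Subgame-perfect outcome: (Light, Y) with payoffs (14, 9).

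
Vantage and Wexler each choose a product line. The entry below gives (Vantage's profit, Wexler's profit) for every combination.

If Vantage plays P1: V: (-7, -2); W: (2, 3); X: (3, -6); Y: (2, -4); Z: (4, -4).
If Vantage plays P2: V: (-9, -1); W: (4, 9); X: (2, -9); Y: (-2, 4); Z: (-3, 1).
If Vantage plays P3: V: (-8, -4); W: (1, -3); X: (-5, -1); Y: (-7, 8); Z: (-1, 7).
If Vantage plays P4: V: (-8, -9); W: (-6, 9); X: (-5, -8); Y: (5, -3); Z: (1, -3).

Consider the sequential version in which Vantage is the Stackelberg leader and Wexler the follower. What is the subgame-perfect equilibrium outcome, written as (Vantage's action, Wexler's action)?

Wexler best-responds to each possible Vantage move:
- P1: Wexler compares -2, 3, -6, -4, -4 and picks W; Vantage would get 2.
- P2: Wexler compares -1, 9, -9, 4, 1 and picks W; Vantage would get 4.
- P3: Wexler compares -4, -3, -1, 8, 7 and picks Y; Vantage would get -7.
- P4: Wexler compares -9, 9, -8, -3, -3 and picks W; Vantage would get -6.
Maximizing over 2, 4, -7, -6, Vantage chooses P2. Subgame-perfect outcome: (P2, W) with payoffs (4, 9).

(P2, W)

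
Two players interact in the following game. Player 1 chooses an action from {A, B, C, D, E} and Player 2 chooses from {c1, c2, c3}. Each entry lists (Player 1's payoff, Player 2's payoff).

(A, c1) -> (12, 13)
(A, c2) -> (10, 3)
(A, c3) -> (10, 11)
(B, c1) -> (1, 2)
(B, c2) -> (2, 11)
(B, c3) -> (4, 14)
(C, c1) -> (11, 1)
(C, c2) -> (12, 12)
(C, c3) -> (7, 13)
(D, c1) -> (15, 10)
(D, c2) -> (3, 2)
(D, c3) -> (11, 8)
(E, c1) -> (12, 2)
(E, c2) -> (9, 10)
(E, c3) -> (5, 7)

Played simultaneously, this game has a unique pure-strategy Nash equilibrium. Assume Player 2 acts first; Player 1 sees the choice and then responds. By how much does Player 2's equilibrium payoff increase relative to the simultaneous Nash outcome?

Backward induction with Player 2 moving first.
- c1: BR = D, leader payoff 10.
- c2: BR = C, leader payoff 12.
- c3: BR = D, leader payoff 8.
Maximizing over 10, 12, 8, Player 2 chooses c2. Subgame-perfect outcome: (C, c2) with payoffs (12, 12).
Under simultaneous play:
Player 1's best replies: c1→D; c2→C; c3→D.
Player 2's best replies: A→c1; B→c3; C→c3; D→c1; E→c2.
The unique mutual best reply is (D, c1), giving (15, 10).
Player 2's commitment gain: 12 − 10 = 2.

2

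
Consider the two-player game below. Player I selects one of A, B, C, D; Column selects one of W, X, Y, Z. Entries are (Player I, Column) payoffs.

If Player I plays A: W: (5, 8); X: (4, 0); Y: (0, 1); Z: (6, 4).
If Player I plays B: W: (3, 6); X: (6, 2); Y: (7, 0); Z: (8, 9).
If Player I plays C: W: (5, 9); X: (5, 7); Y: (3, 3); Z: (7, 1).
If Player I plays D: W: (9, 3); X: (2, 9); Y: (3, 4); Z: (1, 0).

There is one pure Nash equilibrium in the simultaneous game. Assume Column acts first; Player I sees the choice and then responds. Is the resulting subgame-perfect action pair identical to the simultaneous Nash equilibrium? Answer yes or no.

Player I best-responds to each possible Column move:
- W → Player I plays D (best of 5, 3, 5, 9); Column gets 3.
- X → Player I plays B (best of 4, 6, 5, 2); Column gets 2.
- Y → Player I plays B (best of 0, 7, 3, 3); Column gets 0.
- Z → Player I plays B (best of 6, 8, 7, 1); Column gets 9.
Among 3, 2, 0, 9, the best is 9 at Z. Subgame-perfect outcome: (B, Z) with payoffs (8, 9).
Under simultaneous play:
Player I's best replies: W→D; X→B; Y→B; Z→B.
Column's best replies: A→W; B→Z; C→W; D→X.
Only (B, Z) has each player best-responding; Nash payoffs (8, 9).
Sequential outcome (B, Z) coincides with the Nash profile (B, Z).

yes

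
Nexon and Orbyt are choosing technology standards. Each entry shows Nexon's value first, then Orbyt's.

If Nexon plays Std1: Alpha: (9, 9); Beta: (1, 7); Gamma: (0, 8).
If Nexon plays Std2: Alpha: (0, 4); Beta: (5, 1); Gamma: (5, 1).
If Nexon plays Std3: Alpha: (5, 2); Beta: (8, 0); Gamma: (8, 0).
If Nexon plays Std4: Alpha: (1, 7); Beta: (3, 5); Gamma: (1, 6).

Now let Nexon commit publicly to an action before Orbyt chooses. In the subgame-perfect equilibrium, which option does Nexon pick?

Std1

Solve by backward induction (Nexon leads).
- Std1: BR = Alpha, leader payoff 9.
- Std2: BR = Alpha, leader payoff 0.
- Std3: BR = Alpha, leader payoff 5.
- Std4: BR = Alpha, leader payoff 1.
Maximizing over 9, 0, 5, 1, Nexon chooses Std1. Subgame-perfect outcome: (Std1, Alpha) with payoffs (9, 9).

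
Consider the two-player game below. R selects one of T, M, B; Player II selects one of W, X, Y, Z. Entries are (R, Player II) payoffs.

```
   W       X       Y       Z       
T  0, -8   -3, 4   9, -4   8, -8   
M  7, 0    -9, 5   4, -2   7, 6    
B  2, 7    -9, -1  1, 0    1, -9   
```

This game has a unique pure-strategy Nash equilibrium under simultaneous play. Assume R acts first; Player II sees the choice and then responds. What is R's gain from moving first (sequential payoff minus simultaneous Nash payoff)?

10

Work backward from Player II's decision.
- T: BR = X, leader payoff -3.
- M: BR = Z, leader payoff 7.
- B: BR = W, leader payoff 2.
R's induced payoffs are -3, 7, 2, so R commits to M. Subgame-perfect outcome: (M, Z) with payoffs (7, 6).
Now find the simultaneous Nash equilibrium.
R's best replies: W→M; X→T; Y→T; Z→T.
Player II's best replies: T→X; M→Z; B→W.
Only (T, X) has each player best-responding; Nash payoffs (-3, 4).
R's commitment gain: 7 − -3 = 10.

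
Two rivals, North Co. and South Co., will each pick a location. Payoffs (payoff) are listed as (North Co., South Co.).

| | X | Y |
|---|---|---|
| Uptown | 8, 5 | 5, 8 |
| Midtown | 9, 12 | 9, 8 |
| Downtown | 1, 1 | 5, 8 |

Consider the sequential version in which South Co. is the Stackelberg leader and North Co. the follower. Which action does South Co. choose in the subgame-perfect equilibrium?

X

Work backward from North Co.'s decision.
- X → North Co. plays Midtown (best of 8, 9, 1); South Co. gets 12.
- Y → North Co. plays Midtown (best of 5, 9, 5); South Co. gets 8.
Among 12, 8, the best is 12 at X. Subgame-perfect outcome: (Midtown, X) with payoffs (9, 12).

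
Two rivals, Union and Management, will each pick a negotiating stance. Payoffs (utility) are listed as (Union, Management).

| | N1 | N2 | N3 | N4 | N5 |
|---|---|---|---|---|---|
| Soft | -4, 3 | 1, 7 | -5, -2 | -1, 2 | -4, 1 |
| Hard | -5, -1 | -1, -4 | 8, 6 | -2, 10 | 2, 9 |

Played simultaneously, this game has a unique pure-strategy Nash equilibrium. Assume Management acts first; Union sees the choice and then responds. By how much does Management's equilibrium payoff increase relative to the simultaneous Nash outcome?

Union best-responds to each possible Management move:
- N1: Union compares -4, -5 and picks Soft; Management would get 3.
- N2: Union compares 1, -1 and picks Soft; Management would get 7.
- N3: Union compares -5, 8 and picks Hard; Management would get 6.
- N4: Union compares -1, -2 and picks Soft; Management would get 2.
- N5: Union compares -4, 2 and picks Hard; Management would get 9.
Management's induced payoffs are 3, 7, 6, 2, 9, so Management commits to N5. Subgame-perfect outcome: (Hard, N5) with payoffs (2, 9).
For the simultaneous game, intersect best replies.
Union's best replies: N1→Soft; N2→Soft; N3→Hard; N4→Soft; N5→Hard.
Management's best replies: Soft→N2; Hard→N4.
The unique mutual best reply is (Soft, N2), giving (1, 7).
Management's commitment gain: 9 − 7 = 2.

2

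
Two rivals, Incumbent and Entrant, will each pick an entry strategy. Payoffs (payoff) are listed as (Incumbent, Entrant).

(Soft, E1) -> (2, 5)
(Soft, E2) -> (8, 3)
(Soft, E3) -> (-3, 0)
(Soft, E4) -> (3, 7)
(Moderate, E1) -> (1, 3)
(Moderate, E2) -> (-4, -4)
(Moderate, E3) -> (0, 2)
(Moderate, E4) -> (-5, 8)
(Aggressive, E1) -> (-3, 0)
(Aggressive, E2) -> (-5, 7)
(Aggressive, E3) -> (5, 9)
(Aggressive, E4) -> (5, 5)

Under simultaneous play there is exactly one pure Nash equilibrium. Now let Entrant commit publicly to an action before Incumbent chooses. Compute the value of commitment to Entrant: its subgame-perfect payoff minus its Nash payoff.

0

Solve by backward induction (Entrant leads).
- E1: BR = Soft, leader payoff 5.
- E2: BR = Soft, leader payoff 3.
- E3: BR = Aggressive, leader payoff 9.
- E4: BR = Aggressive, leader payoff 5.
Among 5, 3, 9, 5, the best is 9 at E3. Subgame-perfect outcome: (Aggressive, E3) with payoffs (5, 9).
For the simultaneous game, intersect best replies.
Incumbent's best replies: E1→Soft; E2→Soft; E3→Aggressive; E4→Aggressive.
Entrant's best replies: Soft→E4; Moderate→E4; Aggressive→E3.
Only (Aggressive, E3) has each player best-responding; Nash payoffs (5, 9).
Entrant's commitment gain: 9 − 9 = 0.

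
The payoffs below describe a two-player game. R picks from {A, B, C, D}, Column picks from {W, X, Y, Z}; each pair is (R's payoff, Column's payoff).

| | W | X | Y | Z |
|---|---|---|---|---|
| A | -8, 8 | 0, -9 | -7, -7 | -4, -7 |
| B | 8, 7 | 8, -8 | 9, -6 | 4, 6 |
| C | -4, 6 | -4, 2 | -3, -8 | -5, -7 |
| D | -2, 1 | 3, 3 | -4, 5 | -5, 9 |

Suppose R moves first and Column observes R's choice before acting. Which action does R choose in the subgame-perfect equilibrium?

Backward induction with R moving first.
- A: BR = W, leader payoff -8.
- B: BR = W, leader payoff 8.
- C: BR = W, leader payoff -4.
- D: BR = Z, leader payoff -5.
Among -8, 8, -4, -5, the best is 8 at B. Subgame-perfect outcome: (B, W) with payoffs (8, 7).

B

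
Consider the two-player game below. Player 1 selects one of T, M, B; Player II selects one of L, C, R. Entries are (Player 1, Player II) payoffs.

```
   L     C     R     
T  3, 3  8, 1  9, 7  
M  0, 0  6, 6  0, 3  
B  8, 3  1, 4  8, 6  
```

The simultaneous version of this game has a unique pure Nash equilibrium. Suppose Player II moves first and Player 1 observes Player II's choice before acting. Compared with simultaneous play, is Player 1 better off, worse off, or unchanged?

unchanged

Solve by backward induction (Player II leads).
- L: Player 1 compares 3, 0, 8 and picks B; Player II would get 3.
- C: Player 1 compares 8, 6, 1 and picks T; Player II would get 1.
- R: Player 1 compares 9, 0, 8 and picks T; Player II would get 7.
Maximizing over 3, 1, 7, Player II chooses R. Subgame-perfect outcome: (T, R) with payoffs (9, 7).
Now find the simultaneous Nash equilibrium.
Player 1's best replies: L→B; C→T; R→T.
Player II's best replies: T→R; M→C; B→R.
Only (T, R) has each player best-responding; Nash payoffs (9, 7).
Player 1 earns 9 sequentially versus 9 at the Nash outcome: unchanged.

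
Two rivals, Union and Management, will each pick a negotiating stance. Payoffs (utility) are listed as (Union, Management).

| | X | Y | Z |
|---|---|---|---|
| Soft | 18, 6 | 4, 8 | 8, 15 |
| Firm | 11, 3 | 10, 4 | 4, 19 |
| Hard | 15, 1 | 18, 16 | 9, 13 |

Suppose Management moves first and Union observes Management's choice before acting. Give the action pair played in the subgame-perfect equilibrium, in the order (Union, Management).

(Hard, Y)

Union best-responds to each possible Management move:
- X: Union compares 18, 11, 15 and picks Soft; Management would get 6.
- Y: Union compares 4, 10, 18 and picks Hard; Management would get 16.
- Z: Union compares 8, 4, 9 and picks Hard; Management would get 13.
Among 6, 16, 13, the best is 16 at Y. Subgame-perfect outcome: (Hard, Y) with payoffs (18, 16).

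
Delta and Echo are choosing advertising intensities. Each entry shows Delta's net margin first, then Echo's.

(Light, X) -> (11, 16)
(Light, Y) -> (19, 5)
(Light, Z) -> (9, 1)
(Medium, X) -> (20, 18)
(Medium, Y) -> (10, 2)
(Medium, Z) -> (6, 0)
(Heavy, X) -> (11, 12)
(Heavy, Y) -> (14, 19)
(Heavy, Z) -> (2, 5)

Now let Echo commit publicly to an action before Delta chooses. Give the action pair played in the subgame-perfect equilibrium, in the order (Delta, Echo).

Backward induction with Echo moving first.
- X → Delta plays Medium (best of 11, 20, 11); Echo gets 18.
- Y → Delta plays Light (best of 19, 10, 14); Echo gets 5.
- Z → Delta plays Light (best of 9, 6, 2); Echo gets 1.
Among 18, 5, 1, the best is 18 at X. Subgame-perfect outcome: (Medium, X) with payoffs (20, 18).

(Medium, X)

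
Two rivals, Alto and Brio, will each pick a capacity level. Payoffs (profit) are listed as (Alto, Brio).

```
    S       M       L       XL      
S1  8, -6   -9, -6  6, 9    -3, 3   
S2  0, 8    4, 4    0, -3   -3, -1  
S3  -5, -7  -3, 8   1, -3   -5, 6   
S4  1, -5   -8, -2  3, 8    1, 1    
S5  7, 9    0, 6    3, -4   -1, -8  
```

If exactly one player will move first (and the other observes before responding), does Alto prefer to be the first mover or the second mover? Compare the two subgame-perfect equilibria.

first

If Alto leads: Brio's best replies are S1→L, S2→S, S3→M, S4→L, S5→S; Alto's induced payoffs 6, 0, -3, 3, 7; outcome (S5, S), payoffs (7, 9).
If Brio leads: Alto's best replies are S→S1, M→S2, L→S1, XL→S4; Brio's induced payoffs -6, 4, 9, 1; outcome (S1, L), payoffs (6, 9).
Alto gets 7 moving first and 6 moving second, so Alto prefers to move first.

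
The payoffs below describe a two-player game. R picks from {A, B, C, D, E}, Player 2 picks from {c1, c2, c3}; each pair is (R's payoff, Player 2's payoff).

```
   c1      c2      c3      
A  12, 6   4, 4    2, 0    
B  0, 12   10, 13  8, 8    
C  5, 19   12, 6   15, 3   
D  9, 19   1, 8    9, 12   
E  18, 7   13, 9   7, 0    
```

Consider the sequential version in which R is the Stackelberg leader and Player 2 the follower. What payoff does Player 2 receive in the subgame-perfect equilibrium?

9

Backward induction with R moving first.
- A: Player 2 compares 6, 4, 0 and picks c1; R would get 12.
- B: Player 2 compares 12, 13, 8 and picks c2; R would get 10.
- C: Player 2 compares 19, 6, 3 and picks c1; R would get 5.
- D: Player 2 compares 19, 8, 12 and picks c1; R would get 9.
- E: Player 2 compares 7, 9, 0 and picks c2; R would get 13.
Maximizing over 12, 10, 5, 9, 13, R chooses E. Subgame-perfect outcome: (E, c2) with payoffs (13, 9).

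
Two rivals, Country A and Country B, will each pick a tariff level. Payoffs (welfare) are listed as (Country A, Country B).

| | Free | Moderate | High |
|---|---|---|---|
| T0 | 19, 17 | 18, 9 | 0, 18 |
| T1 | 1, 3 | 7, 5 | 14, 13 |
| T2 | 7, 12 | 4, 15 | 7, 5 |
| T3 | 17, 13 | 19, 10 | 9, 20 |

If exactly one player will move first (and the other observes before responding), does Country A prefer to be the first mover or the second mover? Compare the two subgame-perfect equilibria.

If Country A leads: Country B's best replies are T0→High, T1→High, T2→Moderate, T3→High; Country A's induced payoffs 0, 14, 4, 9; outcome (T1, High), payoffs (14, 13).
If Country B leads: Country A's best replies are Free→T0, Moderate→T3, High→T1; Country B's induced payoffs 17, 10, 13; outcome (T0, Free), payoffs (19, 17).
Country A gets 14 moving first and 19 moving second, so Country A prefers to move second.

second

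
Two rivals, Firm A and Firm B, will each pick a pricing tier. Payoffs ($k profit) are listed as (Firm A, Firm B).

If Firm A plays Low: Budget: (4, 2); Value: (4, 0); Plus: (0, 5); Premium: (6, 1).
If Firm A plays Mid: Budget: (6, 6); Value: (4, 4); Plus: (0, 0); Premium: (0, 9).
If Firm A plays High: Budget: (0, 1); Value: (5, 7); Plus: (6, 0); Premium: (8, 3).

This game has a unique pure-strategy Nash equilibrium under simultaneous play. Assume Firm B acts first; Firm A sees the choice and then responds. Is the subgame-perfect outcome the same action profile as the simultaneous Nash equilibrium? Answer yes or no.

Solve by backward induction (Firm B leads).
- Budget: BR = Mid, leader payoff 6.
- Value: BR = High, leader payoff 7.
- Plus: BR = High, leader payoff 0.
- Premium: BR = High, leader payoff 3.
Among 6, 7, 0, 3, the best is 7 at Value. Subgame-perfect outcome: (High, Value) with payoffs (5, 7).
Under simultaneous play:
Firm A's best replies: Budget→Mid; Value→High; Plus→High; Premium→High.
Firm B's best replies: Low→Plus; Mid→Premium; High→Value.
Only (High, Value) has each player best-responding; Nash payoffs (5, 7).
Sequential outcome (High, Value) coincides with the Nash profile (High, Value).

yes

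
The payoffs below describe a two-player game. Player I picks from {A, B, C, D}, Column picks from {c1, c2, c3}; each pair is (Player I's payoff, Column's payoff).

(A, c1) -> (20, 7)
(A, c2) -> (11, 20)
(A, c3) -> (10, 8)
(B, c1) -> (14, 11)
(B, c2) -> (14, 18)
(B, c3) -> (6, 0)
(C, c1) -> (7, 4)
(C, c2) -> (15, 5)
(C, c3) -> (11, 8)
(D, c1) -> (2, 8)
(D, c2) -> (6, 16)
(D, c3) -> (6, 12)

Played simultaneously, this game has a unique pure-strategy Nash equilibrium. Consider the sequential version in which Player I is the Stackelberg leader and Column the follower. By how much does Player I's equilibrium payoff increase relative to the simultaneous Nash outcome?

3

Column best-responds to each possible Player I move:
- A: BR = c2, leader payoff 11.
- B: BR = c2, leader payoff 14.
- C: BR = c3, leader payoff 11.
- D: BR = c2, leader payoff 6.
Among 11, 14, 11, 6, the best is 14 at B. Subgame-perfect outcome: (B, c2) with payoffs (14, 18).
Now find the simultaneous Nash equilibrium.
Player I's best replies: c1→A; c2→C; c3→C.
Column's best replies: A→c2; B→c2; C→c3; D→c2.
The unique mutual best reply is (C, c3), giving (11, 8).
Player I's commitment gain: 14 − 11 = 3.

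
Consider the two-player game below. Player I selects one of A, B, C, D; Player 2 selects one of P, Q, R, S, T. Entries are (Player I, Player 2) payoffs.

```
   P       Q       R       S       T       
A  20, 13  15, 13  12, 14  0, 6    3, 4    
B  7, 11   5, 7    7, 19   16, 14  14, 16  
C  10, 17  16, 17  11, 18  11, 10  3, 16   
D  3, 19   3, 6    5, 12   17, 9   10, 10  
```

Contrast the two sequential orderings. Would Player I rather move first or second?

second

If Player I leads: Player 2's best replies are A→R, B→R, C→R, D→P; Player I's induced payoffs 12, 7, 11, 3; outcome (A, R), payoffs (12, 14).
If Player 2 leads: Player I's best replies are P→A, Q→C, R→A, S→D, T→B; Player 2's induced payoffs 13, 17, 14, 9, 16; outcome (C, Q), payoffs (16, 17).
Player I gets 12 moving first and 16 moving second, so Player I prefers to move second.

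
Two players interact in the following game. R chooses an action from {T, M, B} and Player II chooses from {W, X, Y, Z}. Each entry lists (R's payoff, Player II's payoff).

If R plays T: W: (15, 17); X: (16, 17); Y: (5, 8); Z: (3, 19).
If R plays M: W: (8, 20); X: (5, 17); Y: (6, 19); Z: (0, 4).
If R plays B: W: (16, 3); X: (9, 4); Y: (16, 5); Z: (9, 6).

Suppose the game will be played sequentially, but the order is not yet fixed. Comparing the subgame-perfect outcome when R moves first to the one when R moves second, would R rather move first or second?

second

If R leads: Player II's best replies are T→Z, M→W, B→Z; R's induced payoffs 3, 8, 9; outcome (B, Z), payoffs (9, 6).
If Player II leads: R's best replies are W→B, X→T, Y→B, Z→B; Player II's induced payoffs 3, 17, 5, 6; outcome (T, X), payoffs (16, 17).
R gets 9 moving first and 16 moving second, so R prefers to move second.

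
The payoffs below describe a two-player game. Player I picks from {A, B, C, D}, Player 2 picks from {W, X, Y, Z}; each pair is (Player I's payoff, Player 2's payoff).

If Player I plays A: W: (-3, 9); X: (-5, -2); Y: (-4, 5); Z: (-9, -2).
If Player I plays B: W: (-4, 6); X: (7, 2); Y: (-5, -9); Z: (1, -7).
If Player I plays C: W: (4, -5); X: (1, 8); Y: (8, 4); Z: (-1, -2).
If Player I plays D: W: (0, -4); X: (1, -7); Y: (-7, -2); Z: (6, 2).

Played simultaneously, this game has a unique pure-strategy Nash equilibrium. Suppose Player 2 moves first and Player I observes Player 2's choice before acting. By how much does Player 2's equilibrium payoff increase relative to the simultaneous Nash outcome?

2

Backward induction with Player 2 moving first.
- W: Player I compares -3, -4, 4, 0 and picks C; Player 2 would get -5.
- X: Player I compares -5, 7, 1, 1 and picks B; Player 2 would get 2.
- Y: Player I compares -4, -5, 8, -7 and picks C; Player 2 would get 4.
- Z: Player I compares -9, 1, -1, 6 and picks D; Player 2 would get 2.
Maximizing over -5, 2, 4, 2, Player 2 chooses Y. Subgame-perfect outcome: (C, Y) with payoffs (8, 4).
Under simultaneous play:
Player I's best replies: W→C; X→B; Y→C; Z→D.
Player 2's best replies: A→W; B→W; C→X; D→Z.
The unique mutual best reply is (D, Z), giving (6, 2).
Player 2's commitment gain: 4 − 2 = 2.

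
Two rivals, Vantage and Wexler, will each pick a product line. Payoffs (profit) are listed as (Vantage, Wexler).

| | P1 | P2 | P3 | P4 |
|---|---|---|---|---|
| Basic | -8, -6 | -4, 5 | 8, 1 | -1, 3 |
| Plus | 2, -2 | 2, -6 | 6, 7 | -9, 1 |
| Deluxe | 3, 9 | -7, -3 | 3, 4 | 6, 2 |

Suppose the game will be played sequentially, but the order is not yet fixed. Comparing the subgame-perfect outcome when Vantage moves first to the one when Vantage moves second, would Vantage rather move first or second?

first

If Vantage leads: Wexler's best replies are Basic→P2, Plus→P3, Deluxe→P1; Vantage's induced payoffs -4, 6, 3; outcome (Plus, P3), payoffs (6, 7).
If Wexler leads: Vantage's best replies are P1→Deluxe, P2→Plus, P3→Basic, P4→Deluxe; Wexler's induced payoffs 9, -6, 1, 2; outcome (Deluxe, P1), payoffs (3, 9).
Vantage gets 6 moving first and 3 moving second, so Vantage prefers to move first.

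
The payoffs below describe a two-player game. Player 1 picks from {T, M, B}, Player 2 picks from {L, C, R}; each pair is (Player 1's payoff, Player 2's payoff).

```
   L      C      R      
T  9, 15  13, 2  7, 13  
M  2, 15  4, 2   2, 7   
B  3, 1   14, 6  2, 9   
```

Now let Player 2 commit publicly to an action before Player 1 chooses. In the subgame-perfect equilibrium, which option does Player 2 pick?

Backward induction with Player 2 moving first.
- L: BR = T, leader payoff 15.
- C: BR = B, leader payoff 6.
- R: BR = T, leader payoff 13.
Maximizing over 15, 6, 13, Player 2 chooses L. Subgame-perfect outcome: (T, L) with payoffs (9, 15).

L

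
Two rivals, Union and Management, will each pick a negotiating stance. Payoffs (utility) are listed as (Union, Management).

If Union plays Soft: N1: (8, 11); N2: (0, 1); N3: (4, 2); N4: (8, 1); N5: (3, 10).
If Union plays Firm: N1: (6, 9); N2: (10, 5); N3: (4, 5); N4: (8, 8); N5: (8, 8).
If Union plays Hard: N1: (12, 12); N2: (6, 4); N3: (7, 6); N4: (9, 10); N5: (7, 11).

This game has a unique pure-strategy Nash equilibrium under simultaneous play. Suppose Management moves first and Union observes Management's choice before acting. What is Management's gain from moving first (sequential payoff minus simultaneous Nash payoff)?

Backward induction with Management moving first.
- N1: Union compares 8, 6, 12 and picks Hard; Management would get 12.
- N2: Union compares 0, 10, 6 and picks Firm; Management would get 5.
- N3: Union compares 4, 4, 7 and picks Hard; Management would get 6.
- N4: Union compares 8, 8, 9 and picks Hard; Management would get 10.
- N5: Union compares 3, 8, 7 and picks Firm; Management would get 8.
Management's induced payoffs are 12, 5, 6, 10, 8, so Management commits to N1. Subgame-perfect outcome: (Hard, N1) with payoffs (12, 12).
Under simultaneous play:
Union's best replies: N1→Hard; N2→Firm; N3→Hard; N4→Hard; N5→Firm.
Management's best replies: Soft→N1; Firm→N1; Hard→N1.
The unique mutual best reply is (Hard, N1), giving (12, 12).
Management's commitment gain: 12 − 12 = 0.

0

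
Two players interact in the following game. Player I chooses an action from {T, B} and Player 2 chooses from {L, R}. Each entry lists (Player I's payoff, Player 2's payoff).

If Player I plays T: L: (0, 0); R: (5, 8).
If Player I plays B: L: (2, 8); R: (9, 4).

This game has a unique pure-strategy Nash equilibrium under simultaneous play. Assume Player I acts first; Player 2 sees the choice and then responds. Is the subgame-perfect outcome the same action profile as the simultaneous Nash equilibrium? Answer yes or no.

no

Player 2 best-responds to each possible Player I move:
- T: Player 2 compares 0, 8 and picks R; Player I would get 5.
- B: Player 2 compares 8, 4 and picks L; Player I would get 2.
Among 5, 2, the best is 5 at T. Subgame-perfect outcome: (T, R) with payoffs (5, 8).
Now find the simultaneous Nash equilibrium.
Player I's best replies: L→B; R→B.
Player 2's best replies: T→R; B→L.
The unique mutual best reply is (B, L), giving (2, 8).
Sequential outcome (T, R) differs from the Nash profile (B, L).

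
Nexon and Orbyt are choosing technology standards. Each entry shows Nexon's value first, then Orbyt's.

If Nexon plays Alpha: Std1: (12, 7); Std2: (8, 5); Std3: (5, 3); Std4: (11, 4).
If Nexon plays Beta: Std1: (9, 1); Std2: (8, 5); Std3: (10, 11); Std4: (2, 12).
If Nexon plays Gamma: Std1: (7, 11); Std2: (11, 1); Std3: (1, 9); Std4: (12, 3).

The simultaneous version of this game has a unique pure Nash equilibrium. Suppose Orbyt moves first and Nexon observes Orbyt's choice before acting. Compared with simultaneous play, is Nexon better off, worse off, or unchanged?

Work backward from Nexon's decision.
- Std1: BR = Alpha, leader payoff 7.
- Std2: BR = Gamma, leader payoff 1.
- Std3: BR = Beta, leader payoff 11.
- Std4: BR = Gamma, leader payoff 3.
Orbyt's induced payoffs are 7, 1, 11, 3, so Orbyt commits to Std3. Subgame-perfect outcome: (Beta, Std3) with payoffs (10, 11).
Now find the simultaneous Nash equilibrium.
Nexon's best replies: Std1→Alpha; Std2→Gamma; Std3→Beta; Std4→Gamma.
Orbyt's best replies: Alpha→Std1; Beta→Std4; Gamma→Std1.
Only (Alpha, Std1) has each player best-responding; Nash payoffs (12, 7).
Nexon earns 10 sequentially versus 12 at the Nash outcome: worse off.

worse off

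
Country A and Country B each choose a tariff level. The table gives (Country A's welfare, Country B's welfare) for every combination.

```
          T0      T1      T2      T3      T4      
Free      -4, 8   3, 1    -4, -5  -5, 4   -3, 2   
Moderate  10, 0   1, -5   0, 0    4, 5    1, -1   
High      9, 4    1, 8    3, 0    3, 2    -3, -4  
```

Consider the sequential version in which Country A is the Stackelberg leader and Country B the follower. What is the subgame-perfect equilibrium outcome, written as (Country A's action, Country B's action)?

(Moderate, T3)

Backward induction with Country A moving first.
- Free: Country B compares 8, 1, -5, 4, 2 and picks T0; Country A would get -4.
- Moderate: Country B compares 0, -5, 0, 5, -1 and picks T3; Country A would get 4.
- High: Country B compares 4, 8, 0, 2, -4 and picks T1; Country A would get 1.
Among -4, 4, 1, the best is 4 at Moderate. Subgame-perfect outcome: (Moderate, T3) with payoffs (4, 5).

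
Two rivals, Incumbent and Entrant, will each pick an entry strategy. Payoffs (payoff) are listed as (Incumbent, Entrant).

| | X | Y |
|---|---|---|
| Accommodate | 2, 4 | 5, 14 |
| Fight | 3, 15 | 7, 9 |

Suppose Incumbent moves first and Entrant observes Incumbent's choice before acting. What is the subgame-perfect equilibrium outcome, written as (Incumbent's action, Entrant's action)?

Work backward from Entrant's decision.
- Accommodate → Entrant plays Y (best of 4, 14); Incumbent gets 5.
- Fight → Entrant plays X (best of 15, 9); Incumbent gets 3.
Incumbent's induced payoffs are 5, 3, so Incumbent commits to Accommodate. Subgame-perfect outcome: (Accommodate, Y) with payoffs (5, 14).

(Accommodate, Y)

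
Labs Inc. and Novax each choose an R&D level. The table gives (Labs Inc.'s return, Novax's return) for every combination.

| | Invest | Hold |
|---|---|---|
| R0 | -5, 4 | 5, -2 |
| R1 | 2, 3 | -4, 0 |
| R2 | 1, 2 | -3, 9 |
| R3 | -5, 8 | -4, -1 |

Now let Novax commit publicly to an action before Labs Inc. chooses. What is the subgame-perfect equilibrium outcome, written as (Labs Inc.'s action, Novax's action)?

Work backward from Labs Inc.'s decision.
- Invest: BR = R1, leader payoff 3.
- Hold: BR = R0, leader payoff -2.
Among 3, -2, the best is 3 at Invest. Subgame-perfect outcome: (R1, Invest) with payoffs (2, 3).

(R1, Invest)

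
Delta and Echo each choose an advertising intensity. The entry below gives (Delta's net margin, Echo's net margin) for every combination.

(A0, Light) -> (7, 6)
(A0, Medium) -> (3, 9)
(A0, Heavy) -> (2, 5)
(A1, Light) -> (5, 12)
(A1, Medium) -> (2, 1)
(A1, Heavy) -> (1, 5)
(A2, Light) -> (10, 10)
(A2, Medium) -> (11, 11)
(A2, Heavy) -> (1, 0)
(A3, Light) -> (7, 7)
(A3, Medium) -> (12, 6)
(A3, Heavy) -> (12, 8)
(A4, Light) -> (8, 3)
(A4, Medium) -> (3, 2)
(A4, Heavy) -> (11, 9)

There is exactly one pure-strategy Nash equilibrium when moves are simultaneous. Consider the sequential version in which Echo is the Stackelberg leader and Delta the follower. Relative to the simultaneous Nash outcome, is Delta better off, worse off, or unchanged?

worse off

Backward induction with Echo moving first.
- Light: Delta compares 7, 5, 10, 7, 8 and picks A2; Echo would get 10.
- Medium: Delta compares 3, 2, 11, 12, 3 and picks A3; Echo would get 6.
- Heavy: Delta compares 2, 1, 1, 12, 11 and picks A3; Echo would get 8.
Echo's induced payoffs are 10, 6, 8, so Echo commits to Light. Subgame-perfect outcome: (A2, Light) with payoffs (10, 10).
For the simultaneous game, intersect best replies.
Delta's best replies: Light→A2; Medium→A3; Heavy→A3.
Echo's best replies: A0→Medium; A1→Light; A2→Medium; A3→Heavy; A4→Heavy.
Only (A3, Heavy) has each player best-responding; Nash payoffs (12, 8).
Delta earns 10 sequentially versus 12 at the Nash outcome: worse off.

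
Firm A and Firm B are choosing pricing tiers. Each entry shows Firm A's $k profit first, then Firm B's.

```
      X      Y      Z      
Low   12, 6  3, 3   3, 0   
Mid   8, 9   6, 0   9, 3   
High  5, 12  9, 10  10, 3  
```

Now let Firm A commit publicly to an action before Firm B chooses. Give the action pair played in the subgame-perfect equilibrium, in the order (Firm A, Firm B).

(Low, X)

Firm B best-responds to each possible Firm A move:
- Low → Firm B plays X (best of 6, 3, 0); Firm A gets 12.
- Mid → Firm B plays X (best of 9, 0, 3); Firm A gets 8.
- High → Firm B plays X (best of 12, 10, 3); Firm A gets 5.
Firm A's induced payoffs are 12, 8, 5, so Firm A commits to Low. Subgame-perfect outcome: (Low, X) with payoffs (12, 6).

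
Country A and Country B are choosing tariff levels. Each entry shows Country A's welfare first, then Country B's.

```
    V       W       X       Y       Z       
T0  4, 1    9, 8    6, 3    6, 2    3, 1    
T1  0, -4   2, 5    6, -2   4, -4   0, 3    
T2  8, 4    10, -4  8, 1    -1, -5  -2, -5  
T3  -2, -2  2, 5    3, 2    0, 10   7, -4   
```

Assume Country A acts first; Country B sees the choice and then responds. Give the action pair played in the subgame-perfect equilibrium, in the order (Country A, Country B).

Work backward from Country B's decision.
- T0 → Country B plays W (best of 1, 8, 3, 2, 1); Country A gets 9.
- T1 → Country B plays W (best of -4, 5, -2, -4, 3); Country A gets 2.
- T2 → Country B plays V (best of 4, -4, 1, -5, -5); Country A gets 8.
- T3 → Country B plays Y (best of -2, 5, 2, 10, -4); Country A gets 0.
Country A's induced payoffs are 9, 2, 8, 0, so Country A commits to T0. Subgame-perfect outcome: (T0, W) with payoffs (9, 8).

(T0, W)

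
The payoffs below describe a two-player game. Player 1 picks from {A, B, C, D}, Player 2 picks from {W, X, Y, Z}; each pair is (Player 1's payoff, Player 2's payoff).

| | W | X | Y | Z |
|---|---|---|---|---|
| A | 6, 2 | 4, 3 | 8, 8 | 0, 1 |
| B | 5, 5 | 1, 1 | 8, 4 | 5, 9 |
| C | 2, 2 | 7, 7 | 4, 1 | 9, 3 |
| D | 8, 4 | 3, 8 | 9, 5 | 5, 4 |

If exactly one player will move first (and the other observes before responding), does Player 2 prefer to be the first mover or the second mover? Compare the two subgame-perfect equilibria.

If Player 1 leads: Player 2's best replies are A→Y, B→Z, C→X, D→X; Player 1's induced payoffs 8, 5, 7, 3; outcome (A, Y), payoffs (8, 8).
If Player 2 leads: Player 1's best replies are W→D, X→C, Y→D, Z→C; Player 2's induced payoffs 4, 7, 5, 3; outcome (C, X), payoffs (7, 7).
Player 2 gets 7 moving first and 8 moving second, so Player 2 prefers to move second.

second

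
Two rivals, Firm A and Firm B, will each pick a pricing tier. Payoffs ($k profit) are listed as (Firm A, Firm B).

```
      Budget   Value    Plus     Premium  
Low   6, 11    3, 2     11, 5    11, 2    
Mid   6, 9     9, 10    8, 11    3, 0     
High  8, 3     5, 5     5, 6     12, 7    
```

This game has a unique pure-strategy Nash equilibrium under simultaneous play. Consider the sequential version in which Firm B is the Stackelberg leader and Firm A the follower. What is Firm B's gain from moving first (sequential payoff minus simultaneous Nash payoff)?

Work backward from Firm A's decision.
- Budget → Firm A plays High (best of 6, 6, 8); Firm B gets 3.
- Value → Firm A plays Mid (best of 3, 9, 5); Firm B gets 10.
- Plus → Firm A plays Low (best of 11, 8, 5); Firm B gets 5.
- Premium → Firm A plays High (best of 11, 3, 12); Firm B gets 7.
Maximizing over 3, 10, 5, 7, Firm B chooses Value. Subgame-perfect outcome: (Mid, Value) with payoffs (9, 10).
Now find the simultaneous Nash equilibrium.
Firm A's best replies: Budget→High; Value→Mid; Plus→Low; Premium→High.
Firm B's best replies: Low→Budget; Mid→Plus; High→Premium.
Only (High, Premium) has each player best-responding; Nash payoffs (12, 7).
Firm B's commitment gain: 10 − 7 = 3.

3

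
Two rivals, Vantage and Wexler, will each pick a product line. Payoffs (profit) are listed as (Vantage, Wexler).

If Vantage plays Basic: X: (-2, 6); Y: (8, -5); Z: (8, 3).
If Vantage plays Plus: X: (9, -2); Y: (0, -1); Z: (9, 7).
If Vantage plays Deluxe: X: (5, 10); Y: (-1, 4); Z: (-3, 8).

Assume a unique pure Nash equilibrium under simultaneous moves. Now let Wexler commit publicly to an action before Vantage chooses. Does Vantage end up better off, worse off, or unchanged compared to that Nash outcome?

unchanged

Backward induction with Wexler moving first.
- X → Vantage plays Plus (best of -2, 9, 5); Wexler gets -2.
- Y → Vantage plays Basic (best of 8, 0, -1); Wexler gets -5.
- Z → Vantage plays Plus (best of 8, 9, -3); Wexler gets 7.
Maximizing over -2, -5, 7, Wexler chooses Z. Subgame-perfect outcome: (Plus, Z) with payoffs (9, 7).
For the simultaneous game, intersect best replies.
Vantage's best replies: X→Plus; Y→Basic; Z→Plus.
Wexler's best replies: Basic→X; Plus→Z; Deluxe→X.
Only (Plus, Z) has each player best-responding; Nash payoffs (9, 7).
Vantage earns 9 sequentially versus 9 at the Nash outcome: unchanged.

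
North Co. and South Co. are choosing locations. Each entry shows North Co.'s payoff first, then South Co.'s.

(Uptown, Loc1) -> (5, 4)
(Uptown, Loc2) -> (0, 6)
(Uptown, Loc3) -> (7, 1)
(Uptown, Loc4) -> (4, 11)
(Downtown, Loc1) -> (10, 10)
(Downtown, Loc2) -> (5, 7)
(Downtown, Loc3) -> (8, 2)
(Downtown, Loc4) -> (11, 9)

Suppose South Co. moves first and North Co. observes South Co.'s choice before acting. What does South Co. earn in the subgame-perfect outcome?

10

Work backward from North Co.'s decision.
- Loc1 → North Co. plays Downtown (best of 5, 10); South Co. gets 10.
- Loc2 → North Co. plays Downtown (best of 0, 5); South Co. gets 7.
- Loc3 → North Co. plays Downtown (best of 7, 8); South Co. gets 2.
- Loc4 → North Co. plays Downtown (best of 4, 11); South Co. gets 9.
South Co.'s induced payoffs are 10, 7, 2, 9, so South Co. commits to Loc1. Subgame-perfect outcome: (Downtown, Loc1) with payoffs (10, 10).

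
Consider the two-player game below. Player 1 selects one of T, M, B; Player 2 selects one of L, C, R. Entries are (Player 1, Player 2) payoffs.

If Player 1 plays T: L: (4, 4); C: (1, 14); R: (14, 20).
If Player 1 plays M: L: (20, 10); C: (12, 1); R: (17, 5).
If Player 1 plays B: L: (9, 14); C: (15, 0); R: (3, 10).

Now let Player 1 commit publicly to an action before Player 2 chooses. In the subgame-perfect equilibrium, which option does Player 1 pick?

Player 2 best-responds to each possible Player 1 move:
- T: BR = R, leader payoff 14.
- M: BR = L, leader payoff 20.
- B: BR = L, leader payoff 9.
Among 14, 20, 9, the best is 20 at M. Subgame-perfect outcome: (M, L) with payoffs (20, 10).

M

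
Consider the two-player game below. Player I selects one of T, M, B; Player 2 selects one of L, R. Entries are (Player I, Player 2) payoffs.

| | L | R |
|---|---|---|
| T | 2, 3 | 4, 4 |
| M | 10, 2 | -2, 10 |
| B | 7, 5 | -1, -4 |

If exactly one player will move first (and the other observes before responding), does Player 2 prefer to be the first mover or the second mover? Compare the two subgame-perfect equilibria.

second

If Player I leads: Player 2's best replies are T→R, M→R, B→L; Player I's induced payoffs 4, -2, 7; outcome (B, L), payoffs (7, 5).
If Player 2 leads: Player I's best replies are L→M, R→T; Player 2's induced payoffs 2, 4; outcome (T, R), payoffs (4, 4).
Player 2 gets 4 moving first and 5 moving second, so Player 2 prefers to move second.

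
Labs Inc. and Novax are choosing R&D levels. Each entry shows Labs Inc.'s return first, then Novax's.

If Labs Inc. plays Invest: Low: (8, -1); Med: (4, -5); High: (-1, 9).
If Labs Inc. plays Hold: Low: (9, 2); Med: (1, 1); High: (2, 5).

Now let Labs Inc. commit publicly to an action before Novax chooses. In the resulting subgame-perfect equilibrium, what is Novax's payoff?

5

Work backward from Novax's decision.
- Invest → Novax plays High (best of -1, -5, 9); Labs Inc. gets -1.
- Hold → Novax plays High (best of 2, 1, 5); Labs Inc. gets 2.
Maximizing over -1, 2, Labs Inc. chooses Hold. Subgame-perfect outcome: (Hold, High) with payoffs (2, 5).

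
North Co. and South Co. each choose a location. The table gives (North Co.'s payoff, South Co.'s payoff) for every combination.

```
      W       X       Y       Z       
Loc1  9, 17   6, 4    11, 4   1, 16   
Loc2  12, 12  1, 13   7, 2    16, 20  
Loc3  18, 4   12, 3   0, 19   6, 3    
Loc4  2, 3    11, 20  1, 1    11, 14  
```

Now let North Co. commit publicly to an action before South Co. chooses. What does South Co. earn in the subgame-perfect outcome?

20

Backward induction with North Co. moving first.
- Loc1: BR = W, leader payoff 9.
- Loc2: BR = Z, leader payoff 16.
- Loc3: BR = Y, leader payoff 0.
- Loc4: BR = X, leader payoff 11.
Maximizing over 9, 16, 0, 11, North Co. chooses Loc2. Subgame-perfect outcome: (Loc2, Z) with payoffs (16, 20).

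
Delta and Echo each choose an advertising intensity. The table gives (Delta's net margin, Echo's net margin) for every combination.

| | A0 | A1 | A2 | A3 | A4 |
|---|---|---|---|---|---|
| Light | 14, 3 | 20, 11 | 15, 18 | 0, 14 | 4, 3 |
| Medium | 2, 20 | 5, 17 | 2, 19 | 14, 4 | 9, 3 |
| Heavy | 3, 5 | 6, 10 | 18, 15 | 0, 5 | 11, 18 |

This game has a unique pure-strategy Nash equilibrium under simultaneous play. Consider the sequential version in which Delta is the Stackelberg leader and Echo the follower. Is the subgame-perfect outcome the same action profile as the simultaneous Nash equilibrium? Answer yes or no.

Backward induction with Delta moving first.
- Light: Echo compares 3, 11, 18, 14, 3 and picks A2; Delta would get 15.
- Medium: Echo compares 20, 17, 19, 4, 3 and picks A0; Delta would get 2.
- Heavy: Echo compares 5, 10, 15, 5, 18 and picks A4; Delta would get 11.
Delta's induced payoffs are 15, 2, 11, so Delta commits to Light. Subgame-perfect outcome: (Light, A2) with payoffs (15, 18).
Now find the simultaneous Nash equilibrium.
Delta's best replies: A0→Light; A1→Light; A2→Heavy; A3→Medium; A4→Heavy.
Echo's best replies: Light→A2; Medium→A0; Heavy→A4.
The unique mutual best reply is (Heavy, A4), giving (11, 18).
Sequential outcome (Light, A2) differs from the Nash profile (Heavy, A4).

no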